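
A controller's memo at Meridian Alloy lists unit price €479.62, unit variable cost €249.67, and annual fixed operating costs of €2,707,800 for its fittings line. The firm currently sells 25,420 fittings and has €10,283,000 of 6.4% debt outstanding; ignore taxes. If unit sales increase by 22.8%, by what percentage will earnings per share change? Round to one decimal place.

Total contribution margin = 25,420 × €229.95 = €5,845,329.00.
Operating income = contribution − fixed costs = €5,845,329.00 − €2,707,800 = €3,137,529.00.
Interest = €658,112.00, so EBIT − I = €2,479,417.00.
DCL = total CM / (EBIT − I) = €5,845,329.00 / €2,479,417.00 = 2.3575.
EPS therefore changes by 2.3575 × (+22.8%) = +53.8%.

+53.8%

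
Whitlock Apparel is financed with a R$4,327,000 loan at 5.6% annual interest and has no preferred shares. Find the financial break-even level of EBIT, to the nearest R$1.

Annual interest = 5.6% × R$4,327,000 = R$242,312.00.
Without preferred stock the financial break-even is simply EBIT = interest = R$242,312.00.

R$242,312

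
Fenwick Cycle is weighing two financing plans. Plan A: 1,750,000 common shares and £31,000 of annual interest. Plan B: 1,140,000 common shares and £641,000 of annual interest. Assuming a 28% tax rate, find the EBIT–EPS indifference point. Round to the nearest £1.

£1,781,000

At indifference, (EBIT − 31,000)(1 − t)/1,750,000 = (EBIT − 641,000)(1 − t)/1,140,000.
Cancelling (1 − t) and cross-multiplying: 1,140,000·(EBIT − 31,000) = 1,750,000·(EBIT − 641,000).
Solving, EBIT = (641,000·1,750,000 − 31,000·1,140,000) / (1,750,000 − 1,140,000) = 1,086,410,000,000 / 610,000 = 1,781,000.00.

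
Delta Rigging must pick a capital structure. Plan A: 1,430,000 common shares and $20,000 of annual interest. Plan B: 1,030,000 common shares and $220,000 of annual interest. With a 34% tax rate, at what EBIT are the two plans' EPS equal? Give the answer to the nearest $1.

$735,000

At indifference, (EBIT − 20,000)(1 − t)/1,430,000 = (EBIT − 220,000)(1 − t)/1,030,000.
The (1 − t) factor cancels: (EBIT − 20,000) × 1,030,000 = (EBIT − 220,000) × 1,430,000.
EBIT × (1,430,000 − 1,030,000) = 220,000 × 1,430,000 − 20,000 × 1,030,000 = 294,000,000,000, so EBIT = 294,000,000,000 ÷ 400,000 = 735,000.00.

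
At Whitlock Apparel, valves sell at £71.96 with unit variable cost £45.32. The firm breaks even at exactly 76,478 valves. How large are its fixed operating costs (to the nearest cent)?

£2,037,373.92

Unit CM = price − variable cost = £71.96 − £45.32 = £26.64.
Fixed costs = break-even units × CM = 76,478 × £26.64 = £2,037,373.92.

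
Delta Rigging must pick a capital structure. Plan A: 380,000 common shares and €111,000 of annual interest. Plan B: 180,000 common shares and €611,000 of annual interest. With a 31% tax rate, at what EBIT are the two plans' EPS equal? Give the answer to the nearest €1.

€1,061,000

At indifference, (EBIT − 111,000)(1 − t)/380,000 = (EBIT − 611,000)(1 − t)/180,000.
The (1 − t) factor cancels: (EBIT − 111,000) × 180,000 = (EBIT − 611,000) × 380,000.
EBIT × (380,000 − 180,000) = 611,000 × 380,000 − 111,000 × 180,000 = 212,200,000,000, so EBIT = 212,200,000,000 ÷ 200,000 = 1,061,000.00.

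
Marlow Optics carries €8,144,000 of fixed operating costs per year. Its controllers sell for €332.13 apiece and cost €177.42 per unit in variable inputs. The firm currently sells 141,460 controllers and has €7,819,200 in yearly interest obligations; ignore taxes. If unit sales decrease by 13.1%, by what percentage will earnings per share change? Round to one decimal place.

-48.4%

At 141,460 units, contribution = 141,460 × €154.71 = €21,885,276.60.
Operating income = contribution − fixed costs = €21,885,276.60 − €8,144,000 = €13,741,276.60.
Interest = €7,819,200.00, so EBIT − I = €5,922,076.60.
DCL = total CM / (EBIT − I) = €21,885,276.60 / €5,922,076.60 = 3.6955.
%ΔEPS = DCL × %ΔSales = 3.6955 × -13.1% = -48.4%.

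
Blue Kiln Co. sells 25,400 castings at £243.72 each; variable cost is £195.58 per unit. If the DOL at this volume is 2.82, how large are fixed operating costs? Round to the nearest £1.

£789,155

Contribution at this volume is 25,400 × £48.14 = £1,222,756.00.
DOL = contribution / EBIT, so EBIT = £1,222,756.00 / 2.82 = £433,601.42.
And FC = contribution − EBIT = £1,222,756.00 − £433,601.42 = £789,155.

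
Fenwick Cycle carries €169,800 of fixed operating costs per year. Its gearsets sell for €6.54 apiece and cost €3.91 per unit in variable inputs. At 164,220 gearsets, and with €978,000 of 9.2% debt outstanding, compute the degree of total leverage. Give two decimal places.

2.51

At 164,220 units, contribution = 164,220 × €2.63 = €431,898.60.
Operating income = contribution − fixed costs = €431,898.60 − €169,800 = €262,098.60. Interest = €89,976.00, so EBIT − I = €172,122.60.
Degree of total leverage = total CM / (EBIT − interest) = €431,898.60 / €172,122.60 = 2.5092.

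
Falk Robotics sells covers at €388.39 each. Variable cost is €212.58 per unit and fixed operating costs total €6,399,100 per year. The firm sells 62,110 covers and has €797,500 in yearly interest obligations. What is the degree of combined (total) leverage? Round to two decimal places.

2.93

At 62,110 units, contribution = 62,110 × €175.81 = €10,919,559.10.
EBIT = €10,919,559.10 − €6,399,100 = €4,520,459.10. Interest = €797,500.00.
DOL = €10,919,559.10 ÷ €4,520,459.10 = 2.4156; DFL = €4,520,459.10 ÷ €3,722,959.10 = 1.2142.
DCL = DOL × DFL = 2.4156 × 1.2142 = 2.9330.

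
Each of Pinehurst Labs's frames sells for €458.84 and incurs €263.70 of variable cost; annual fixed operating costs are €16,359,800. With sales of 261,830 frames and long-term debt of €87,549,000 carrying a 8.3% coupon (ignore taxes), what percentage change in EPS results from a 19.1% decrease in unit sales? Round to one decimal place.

-35.5%

At 261,830 units, contribution = 261,830 × €195.14 = €51,093,506.20.
Subtracting fixed costs: EBIT = €51,093,506.20 − €16,359,800 = €34,733,706.20.
Interest = €7,266,567.00, so EBIT − I = €27,467,139.20.
Degree of combined leverage = contribution ÷ (EBIT − I) = €51,093,506.20 ÷ €27,467,139.20 = 1.8602.
EPS therefore changes by 1.8602 × (-19.1%) = -35.5%.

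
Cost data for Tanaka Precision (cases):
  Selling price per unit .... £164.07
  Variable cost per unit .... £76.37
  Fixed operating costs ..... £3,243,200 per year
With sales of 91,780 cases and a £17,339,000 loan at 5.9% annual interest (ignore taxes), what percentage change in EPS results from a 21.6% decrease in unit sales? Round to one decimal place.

-46.0%

Contribution at this volume is 91,780 × £87.70 = £8,049,106.00.
EBIT = £8,049,106.00 − £3,243,200 = £4,805,906.00.
Interest = £1,023,001.00, so EBIT − I = £3,782,905.00.
Degree of combined leverage = contribution ÷ (EBIT − I) = £8,049,106.00 ÷ £3,782,905.00 = 2.1278.
%ΔEPS = DCL × %ΔSales = 2.1278 × -21.6% = -46.0%.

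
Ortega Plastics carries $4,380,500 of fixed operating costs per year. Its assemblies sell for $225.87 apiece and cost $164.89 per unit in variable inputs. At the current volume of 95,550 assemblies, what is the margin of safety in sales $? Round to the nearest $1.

$5,356,501

Unit CM = price − variable cost = $225.87 − $164.89 = $60.98. Break-even units = $4,380,500 ÷ $60.98 = 71,835.03; break-even revenue = 71,835.03 × $225.87 = $16,225,377.75.
Actual sales revenue = 95,550 × $225.87 = $21,581,878.50.
Margin of safety = $21,581,878.50 − $16,225,377.75 = $5,356,501.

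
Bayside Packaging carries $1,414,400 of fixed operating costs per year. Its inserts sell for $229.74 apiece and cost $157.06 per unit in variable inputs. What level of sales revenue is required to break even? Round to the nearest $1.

Contribution margin per unit = $229.74 − $157.06 = $72.68, a CM ratio of $72.68 ÷ $229.74 = 0.3164.
Break-even sales = FC ÷ CM ratio = $1,414,400 × $229.74 / $72.68 = $4,470,890.

$4,470,890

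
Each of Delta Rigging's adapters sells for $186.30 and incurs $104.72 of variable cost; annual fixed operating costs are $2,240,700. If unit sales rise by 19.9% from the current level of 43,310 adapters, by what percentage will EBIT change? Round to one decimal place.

Total contribution margin = 43,310 × $81.58 = $3,533,229.80.
Operating income = contribution − fixed costs = $3,533,229.80 − $2,240,700 = $1,292,529.80.
DOL = contribution ÷ EBIT = $3,533,229.80 ÷ $1,292,529.80 = 2.7336.
%ΔEBIT = DOL × %ΔSales = 2.7336 × +19.9% = +54.4%.

+54.4%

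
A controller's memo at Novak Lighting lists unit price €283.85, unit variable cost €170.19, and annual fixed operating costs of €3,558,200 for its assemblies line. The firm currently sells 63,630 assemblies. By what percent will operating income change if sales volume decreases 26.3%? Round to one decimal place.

At 63,630 units, contribution = 63,630 × €113.66 = €7,232,185.80.
Operating income = contribution − fixed costs = €7,232,185.80 − €3,558,200 = €3,673,985.80.
Degree of operating leverage = €7,232,185.80 / €3,673,985.80 = 1.9685.
Operating income changes by 1.9685 × -26.3% = -51.8%.

-51.8%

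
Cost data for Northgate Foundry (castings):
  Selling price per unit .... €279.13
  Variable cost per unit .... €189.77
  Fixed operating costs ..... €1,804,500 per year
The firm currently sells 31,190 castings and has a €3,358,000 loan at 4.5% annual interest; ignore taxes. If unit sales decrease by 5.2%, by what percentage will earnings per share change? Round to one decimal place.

-17.4%

Contribution at this volume is 31,190 × €89.36 = €2,787,138.40.
Subtracting fixed costs: EBIT = €2,787,138.40 − €1,804,500 = €982,638.40.
After interest of €151,110.00, pre-tax earnings = €831,528.40.
Degree of combined leverage = contribution ÷ (EBIT − I) = €2,787,138.40 ÷ €831,528.40 = 3.3518.
EPS therefore changes by 3.3518 × (-5.2%) = -17.4%.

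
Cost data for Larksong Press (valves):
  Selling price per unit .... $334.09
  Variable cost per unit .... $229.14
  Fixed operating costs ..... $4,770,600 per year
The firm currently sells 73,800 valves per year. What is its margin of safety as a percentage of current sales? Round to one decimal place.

Each unit contributes $334.09 − $229.14 = $104.95. Break-even units = $4,770,600 ÷ $104.95 = 45,455.93; break-even revenue = 45,455.93 × $334.09 = $15,186,372.12.
Current sales = 73,800 × $334.09 = $24,655,842.00.
Margin of safety = ($24,655,842.00 − $15,186,372.12) ÷ $24,655,842.00 = 38.4%.

38.4%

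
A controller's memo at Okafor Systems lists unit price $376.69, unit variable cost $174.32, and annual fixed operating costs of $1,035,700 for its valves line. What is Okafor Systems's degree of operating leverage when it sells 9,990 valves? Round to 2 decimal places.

2.05

Total contribution margin = 9,990 × $202.37 = $2,021,676.30.
Operating income = contribution − fixed costs = $2,021,676.30 − $1,035,700 = $985,976.30.
So DOL = total CM / EBIT = $2,021,676.30 / $985,976.30 = 2.0504.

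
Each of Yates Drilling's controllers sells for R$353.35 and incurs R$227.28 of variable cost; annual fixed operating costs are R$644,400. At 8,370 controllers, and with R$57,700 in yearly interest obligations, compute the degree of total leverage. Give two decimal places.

Contribution at this volume is 8,370 × R$126.07 = R$1,055,205.90.
EBIT = R$1,055,205.90 − R$644,400 = R$410,805.90. Interest = R$57,700.00.
DOL = R$1,055,205.90 ÷ R$410,805.90 = 2.5686; DFL = R$410,805.90 ÷ R$353,105.90 = 1.1634.
DCL = DOL × DFL = 2.5686 × 1.1634 = 2.9883.

2.99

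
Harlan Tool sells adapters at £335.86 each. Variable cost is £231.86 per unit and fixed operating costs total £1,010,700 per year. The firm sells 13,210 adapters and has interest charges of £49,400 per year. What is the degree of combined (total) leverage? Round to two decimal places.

At 13,210 units, contribution = 13,210 × £104.00 = £1,373,840.00.
Operating income = contribution − fixed costs = £1,373,840.00 − £1,010,700 = £363,140.00. Interest = £49,400.00.
DOL = £1,373,840.00 ÷ £363,140.00 = 3.7832; DFL = £363,140.00 ÷ £313,740.00 = 1.1575.
DCL = DOL × DFL = 3.7832 × 1.1575 = 4.3791.

4.38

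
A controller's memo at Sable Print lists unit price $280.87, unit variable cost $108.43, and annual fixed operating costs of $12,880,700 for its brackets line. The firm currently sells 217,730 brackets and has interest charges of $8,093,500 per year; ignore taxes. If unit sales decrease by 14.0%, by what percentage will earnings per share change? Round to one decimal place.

Total contribution margin = 217,730 × $172.44 = $37,545,361.20.
Operating income = contribution − fixed costs = $37,545,361.20 − $12,880,700 = $24,664,661.20.
Interest = $8,093,500.00, so EBIT − I = $16,571,161.20.
Degree of combined leverage = contribution ÷ (EBIT − I) = $37,545,361.20 ÷ $16,571,161.20 = 2.2657.
%ΔEPS = DCL × %ΔSales = 2.2657 × -14.0% = -31.7%.

-31.7%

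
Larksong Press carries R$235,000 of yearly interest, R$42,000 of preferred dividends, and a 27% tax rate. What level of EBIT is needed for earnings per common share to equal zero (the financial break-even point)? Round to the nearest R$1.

R$292,534

Grossing the preferred dividend up to pre-tax terms: R$42,000 / (1 − 0.27) = R$57,534.25.
Financial break-even EBIT = interest + D_p ÷ (1 − t) = R$235,000 + R$57,534.25 = R$292,534.25.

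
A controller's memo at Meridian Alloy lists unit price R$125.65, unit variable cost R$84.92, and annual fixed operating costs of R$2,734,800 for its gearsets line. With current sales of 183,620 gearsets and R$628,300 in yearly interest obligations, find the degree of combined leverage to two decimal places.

Total contribution margin = 183,620 × R$40.73 = R$7,478,842.60.
Subtracting fixed costs: EBIT = R$7,478,842.60 − R$2,734,800 = R$4,744,042.60. Interest = R$628,300.00, so EBIT − I = R$4,115,742.60.
DCL = contribution ÷ (EBIT − I) = R$7,478,842.60 ÷ R$4,115,742.60 = 1.8171.

1.82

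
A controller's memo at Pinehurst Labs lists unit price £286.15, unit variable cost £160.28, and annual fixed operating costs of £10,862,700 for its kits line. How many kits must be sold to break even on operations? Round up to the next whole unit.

Each unit contributes £286.15 − £160.28 = £125.87.
Break-even volume = fixed costs ÷ CM per unit = £10,862,700 ÷ £125.87 = 86,300.95, so 86,301 kits.

86,301 kits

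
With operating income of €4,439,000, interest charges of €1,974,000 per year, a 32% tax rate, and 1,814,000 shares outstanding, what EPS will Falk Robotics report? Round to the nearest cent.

Interest = €1,974,000.00, so EBT = €4,439,000 − €1,974,000.00 = €2,465,000.00.
Net income = €2,465,000.00 × (1 − 0.32) = €1,676,200.00.
EPS = €1,676,200.00 ÷ 1,814,000 = €0.92.

€0.92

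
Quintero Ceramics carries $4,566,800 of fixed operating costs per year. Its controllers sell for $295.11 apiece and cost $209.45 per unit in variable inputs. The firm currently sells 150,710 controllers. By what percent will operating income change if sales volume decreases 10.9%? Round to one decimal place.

-16.9%

Total contribution margin = 150,710 × $85.66 = $12,909,818.60.
Operating income = contribution − fixed costs = $12,909,818.60 − $4,566,800 = $8,343,018.60.
So DOL = total CM / EBIT = $12,909,818.60 / $8,343,018.60 = 1.5474.
Operating income changes by 1.5474 × -10.9% = -16.9%.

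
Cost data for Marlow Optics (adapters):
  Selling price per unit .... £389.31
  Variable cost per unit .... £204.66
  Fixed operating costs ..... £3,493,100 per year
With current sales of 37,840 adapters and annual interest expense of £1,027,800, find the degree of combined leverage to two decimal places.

Contribution at this volume is 37,840 × £184.65 = £6,987,156.00.
EBIT = £6,987,156.00 − £3,493,100 = £3,494,056.00. Interest = £1,027,800.00, so EBIT − I = £2,466,256.00.
Degree of total leverage = total CM / (EBIT − interest) = £6,987,156.00 / £2,466,256.00 = 2.8331.

2.83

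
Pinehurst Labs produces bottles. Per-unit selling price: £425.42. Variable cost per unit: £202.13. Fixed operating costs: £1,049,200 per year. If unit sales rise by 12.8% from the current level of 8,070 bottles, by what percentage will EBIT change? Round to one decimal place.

Contribution at this volume is 8,070 × £223.29 = £1,801,950.30.
EBIT = £1,801,950.30 − £1,049,200 = £752,750.30.
DOL = contribution ÷ EBIT = £1,801,950.30 ÷ £752,750.30 = 2.3938.
So EBIT moves 2.3938 × (+12.8%) = +30.6%.

+30.6%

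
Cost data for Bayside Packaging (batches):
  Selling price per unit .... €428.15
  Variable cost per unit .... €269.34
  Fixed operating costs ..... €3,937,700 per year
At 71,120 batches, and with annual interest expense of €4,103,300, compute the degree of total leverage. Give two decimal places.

Contribution at this volume is 71,120 × €158.81 = €11,294,567.20.
EBIT = €11,294,567.20 − €3,937,700 = €7,356,867.20. Interest = €4,103,300.00.
DOL = €11,294,567.20 ÷ €7,356,867.20 = 1.5352; DFL = €7,356,867.20 ÷ €3,253,567.20 = 2.2612.
Combined leverage = 1.5352 × 2.2612 = 3.4714.

3.47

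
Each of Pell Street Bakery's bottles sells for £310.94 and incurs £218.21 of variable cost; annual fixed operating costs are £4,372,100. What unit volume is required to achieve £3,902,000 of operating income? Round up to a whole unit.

89,228 bottles

Unit CM = price − variable cost = £310.94 − £218.21 = £92.73.
Required volume = (fixed costs + target profit) ÷ CM = (£4,372,100 + £3,902,000) ÷ £92.73 = 89,227.87, so 89,228 bottles.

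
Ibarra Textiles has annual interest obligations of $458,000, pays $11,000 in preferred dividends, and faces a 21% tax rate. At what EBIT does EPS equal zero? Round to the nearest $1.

Preferred dividends are paid after tax, so their pre-tax equivalent is $11,000 ÷ (1 − 0.21) = $13,924.05.
EPS = 0 when EBIT covers interest plus the pre-tax preferred burden: $458,000 + $13,924.05 = $471,924.05.

$471,924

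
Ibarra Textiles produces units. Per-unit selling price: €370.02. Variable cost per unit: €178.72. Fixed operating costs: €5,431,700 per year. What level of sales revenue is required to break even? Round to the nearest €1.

€10,506,208

Contribution margin per unit = €370.02 − €178.72 = €191.30, a CM ratio of €191.30 ÷ €370.02 = 0.5170.
Break-even revenue = fixed costs × price ÷ CM = €5,431,700 × €370.02 ÷ €191.30 = €10,506,208.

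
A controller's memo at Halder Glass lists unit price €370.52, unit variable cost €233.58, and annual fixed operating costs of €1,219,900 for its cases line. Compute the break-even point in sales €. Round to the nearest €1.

€3,300,696

Contribution margin per unit = €370.52 − €233.58 = €136.94, a CM ratio of €136.94 ÷ €370.52 = 0.3696.
Break-even revenue = fixed costs × price ÷ CM = €1,219,900 × €370.52 ÷ €136.94 = €3,300,696.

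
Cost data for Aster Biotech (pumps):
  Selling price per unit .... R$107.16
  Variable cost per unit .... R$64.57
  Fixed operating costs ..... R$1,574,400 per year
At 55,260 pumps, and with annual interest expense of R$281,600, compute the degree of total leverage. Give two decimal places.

4.73

Total contribution margin = 55,260 × R$42.59 = R$2,353,523.40.
Operating income = contribution − fixed costs = R$2,353,523.40 − R$1,574,400 = R$779,123.40. Interest = R$281,600.00, so EBIT − I = R$497,523.40.
DCL = contribution ÷ (EBIT − I) = R$2,353,523.40 ÷ R$497,523.40 = 4.7305.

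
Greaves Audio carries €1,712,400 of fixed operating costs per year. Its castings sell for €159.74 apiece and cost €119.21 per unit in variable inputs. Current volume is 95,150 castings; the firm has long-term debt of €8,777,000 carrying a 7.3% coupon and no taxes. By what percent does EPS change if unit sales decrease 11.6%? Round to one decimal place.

-29.8%

Contribution at this volume is 95,150 × €40.53 = €3,856,429.50.
Subtracting fixed costs: EBIT = €3,856,429.50 − €1,712,400 = €2,144,029.50.
Interest = €640,721.00, so EBIT − I = €1,503,308.50.
Degree of combined leverage = contribution ÷ (EBIT − I) = €3,856,429.50 ÷ €1,503,308.50 = 2.5653.
EPS therefore changes by 2.5653 × (-11.6%) = -29.8%.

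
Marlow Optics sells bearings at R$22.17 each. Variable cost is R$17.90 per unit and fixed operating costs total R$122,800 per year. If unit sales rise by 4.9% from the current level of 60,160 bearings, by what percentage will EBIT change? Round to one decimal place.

Contribution at this volume is 60,160 × R$4.27 = R$256,883.20.
EBIT = R$256,883.20 − R$122,800 = R$134,083.20.
So DOL = total CM / EBIT = R$256,883.20 / R$134,083.20 = 1.9158.
Operating income changes by 1.9158 × +4.9% = +9.4%.

+9.4%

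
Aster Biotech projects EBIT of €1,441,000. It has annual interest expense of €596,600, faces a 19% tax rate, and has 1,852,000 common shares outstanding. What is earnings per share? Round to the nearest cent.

Interest = €596,600.00, so EBT = €1,441,000 − €596,600.00 = €844,400.00.
Net income = €844,400.00 × (1 − 0.19) = €683,964.00.
EPS = €683,964.00 ÷ 1,852,000 = €0.37.

€0.37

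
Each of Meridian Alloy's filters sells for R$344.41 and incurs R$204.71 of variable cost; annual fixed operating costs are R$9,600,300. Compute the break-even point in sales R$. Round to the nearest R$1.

CM per unit = R$344.41 − R$204.71 = R$139.70; CM ratio = R$139.70 / R$344.41 = 0.4056.
Break-even revenue = fixed costs × price ÷ CM = R$9,600,300 × R$344.41 ÷ R$139.70 = R$23,668,141.

R$23,668,141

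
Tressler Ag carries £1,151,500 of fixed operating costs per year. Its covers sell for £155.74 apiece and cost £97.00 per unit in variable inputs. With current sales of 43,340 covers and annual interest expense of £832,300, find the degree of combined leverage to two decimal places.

4.53

At 43,340 units, contribution = 43,340 × £58.74 = £2,545,791.60.
Operating income = contribution − fixed costs = £2,545,791.60 − £1,151,500 = £1,394,291.60. Interest = £832,300.00.
DOL = £2,545,791.60 ÷ £1,394,291.60 = 1.8259; DFL = £1,394,291.60 ÷ £561,991.60 = 2.4810.
Combined leverage = 1.8259 × 2.4810 = 4.5301.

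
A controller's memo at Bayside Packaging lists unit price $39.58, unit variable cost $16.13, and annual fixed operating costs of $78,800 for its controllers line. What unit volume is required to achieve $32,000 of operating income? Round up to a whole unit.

4,725 controllers

Contribution margin per unit = $39.58 − $16.13 = $23.45.
Need Q such that Q × $23.45 − $78,800 = $32,000, i.e. Q = $110,800 / $23.45 = 4,724.95 → 4,725.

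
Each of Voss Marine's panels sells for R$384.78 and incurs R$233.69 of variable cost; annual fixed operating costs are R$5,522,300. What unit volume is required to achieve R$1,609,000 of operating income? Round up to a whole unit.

Each unit contributes R$384.78 − R$233.69 = R$151.09.
Units = (FC + target) / CM = (R$5,522,300 + R$1,609,000) / R$151.09 = 47,199.02, so 47,200 panels.

47,200 panels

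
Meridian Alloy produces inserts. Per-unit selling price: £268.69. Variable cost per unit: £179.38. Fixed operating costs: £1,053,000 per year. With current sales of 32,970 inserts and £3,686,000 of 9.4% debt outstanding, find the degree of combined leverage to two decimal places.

Total contribution margin = 32,970 × £89.31 = £2,944,550.70.
EBIT = £2,944,550.70 − £1,053,000 = £1,891,550.70. Interest = £346,484.00.
DOL = £2,944,550.70 ÷ £1,891,550.70 = 1.5567; DFL = £1,891,550.70 ÷ £1,545,066.70 = 1.2243.
Combined leverage = 1.5567 × 1.2243 = 1.9059.

1.91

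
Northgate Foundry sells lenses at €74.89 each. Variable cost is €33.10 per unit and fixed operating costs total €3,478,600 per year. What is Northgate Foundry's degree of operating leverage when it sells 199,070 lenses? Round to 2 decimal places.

At 199,070 units, contribution = 199,070 × €41.79 = €8,319,135.30.
EBIT = €8,319,135.30 − €3,478,600 = €4,840,535.30.
Degree of operating leverage = €8,319,135.30 / €4,840,535.30 = 1.7186.

1.72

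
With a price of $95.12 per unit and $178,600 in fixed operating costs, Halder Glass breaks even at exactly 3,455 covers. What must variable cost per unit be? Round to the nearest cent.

Contribution per unit must be FC / Q = $178,600 / 3,455 = $51.6932.
Hence VC = price − CM = $95.12 − $51.6932 = $43.43.

$43.43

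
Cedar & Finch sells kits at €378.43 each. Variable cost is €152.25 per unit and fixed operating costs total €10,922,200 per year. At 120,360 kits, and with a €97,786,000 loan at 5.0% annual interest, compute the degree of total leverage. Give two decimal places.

Contribution at this volume is 120,360 × €226.18 = €27,223,024.80.
Operating income = contribution − fixed costs = €27,223,024.80 − €10,922,200 = €16,300,824.80. Interest = €4,889,300.00, so EBIT − I = €11,411,524.80.
Degree of total leverage = total CM / (EBIT − interest) = €27,223,024.80 / €11,411,524.80 = 2.3856.

2.39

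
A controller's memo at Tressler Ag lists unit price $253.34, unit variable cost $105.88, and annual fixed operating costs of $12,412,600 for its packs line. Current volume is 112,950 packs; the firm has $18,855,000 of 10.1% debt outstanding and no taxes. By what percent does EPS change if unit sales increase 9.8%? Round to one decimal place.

+69.8%

Total contribution margin = 112,950 × $147.46 = $16,655,607.00.
Subtracting fixed costs: EBIT = $16,655,607.00 − $12,412,600 = $4,243,007.00.
After interest of $1,904,355.00, pre-tax earnings = $2,338,652.00.
Degree of combined leverage = contribution ÷ (EBIT − I) = $16,655,607.00 ÷ $2,338,652.00 = 7.1219.
%ΔEPS = DCL × %ΔSales = 7.1219 × +9.8% = +69.8%.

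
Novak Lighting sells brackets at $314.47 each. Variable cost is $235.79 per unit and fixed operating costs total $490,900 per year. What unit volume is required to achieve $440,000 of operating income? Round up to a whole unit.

11,832 brackets

Unit CM = price − variable cost = $314.47 − $235.79 = $78.68.
Required volume = (fixed costs + target profit) ÷ CM = ($490,900 + $440,000) ÷ $78.68 = 11,831.47, so 11,832 brackets.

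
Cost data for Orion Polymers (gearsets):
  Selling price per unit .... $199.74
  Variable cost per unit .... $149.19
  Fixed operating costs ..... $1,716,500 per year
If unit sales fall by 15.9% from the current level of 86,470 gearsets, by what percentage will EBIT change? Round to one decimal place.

Total contribution margin = 86,470 × $50.55 = $4,371,058.50.
Operating income = contribution − fixed costs = $4,371,058.50 − $1,716,500 = $2,654,558.50.
DOL = contribution ÷ EBIT = $4,371,058.50 ÷ $2,654,558.50 = 1.6466.
So EBIT moves 1.6466 × (-15.9%) = -26.2%.

-26.2%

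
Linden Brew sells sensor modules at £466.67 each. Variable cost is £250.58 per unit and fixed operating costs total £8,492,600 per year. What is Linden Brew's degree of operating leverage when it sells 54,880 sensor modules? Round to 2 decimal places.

3.52

Total contribution margin = 54,880 × £216.09 = £11,859,019.20.
Subtracting fixed costs: EBIT = £11,859,019.20 − £8,492,600 = £3,366,419.20.
DOL = contribution ÷ EBIT = £11,859,019.20 ÷ £3,366,419.20 = 3.5227.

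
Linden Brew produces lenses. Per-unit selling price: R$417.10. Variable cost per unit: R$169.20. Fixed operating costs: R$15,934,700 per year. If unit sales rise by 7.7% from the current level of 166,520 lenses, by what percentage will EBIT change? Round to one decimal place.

Total contribution margin = 166,520 × R$247.90 = R$41,280,308.00.
Subtracting fixed costs: EBIT = R$41,280,308.00 − R$15,934,700 = R$25,345,608.00.
Degree of operating leverage = R$41,280,308.00 / R$25,345,608.00 = 1.6287.
%ΔEBIT = DOL × %ΔSales = 1.6287 × +7.7% = +12.5%.

+12.5%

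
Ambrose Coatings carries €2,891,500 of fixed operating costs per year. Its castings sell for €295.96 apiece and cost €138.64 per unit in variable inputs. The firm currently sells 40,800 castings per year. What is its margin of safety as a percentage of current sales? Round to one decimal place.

Each unit contributes €295.96 − €138.64 = €157.32. Break-even units = €2,891,500 ÷ €157.32 = 18,379.74; break-even revenue = 18,379.74 × €295.96 = €5,439,666.54.
Current sales = 40,800 × €295.96 = €12,075,168.00.
Margin of safety = (€12,075,168.00 − €5,439,666.54) ÷ €12,075,168.00 = 55.0%.

55.0%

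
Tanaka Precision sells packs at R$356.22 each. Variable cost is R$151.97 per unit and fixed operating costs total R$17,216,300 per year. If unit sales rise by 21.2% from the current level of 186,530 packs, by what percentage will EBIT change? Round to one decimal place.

Contribution at this volume is 186,530 × R$204.25 = R$38,098,752.50.
Subtracting fixed costs: EBIT = R$38,098,752.50 − R$17,216,300 = R$20,882,452.50.
Degree of operating leverage = R$38,098,752.50 / R$20,882,452.50 = 1.8244.
%ΔEBIT = DOL × %ΔSales = 1.8244 × +21.2% = +38.7%.

+38.7%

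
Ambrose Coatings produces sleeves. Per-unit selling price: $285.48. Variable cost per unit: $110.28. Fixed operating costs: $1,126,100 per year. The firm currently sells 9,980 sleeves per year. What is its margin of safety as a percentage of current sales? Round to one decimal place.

35.6%

Each unit contributes $285.48 − $110.28 = $175.20. Break-even units = $1,126,100 ÷ $175.20 = 6,427.51; break-even revenue = 6,427.51 × $285.48 = $1,834,925.96.
Actual sales revenue = 9,980 × $285.48 = $2,849,090.40.
Margin of safety = ($2,849,090.40 − $1,834,925.96) ÷ $2,849,090.40 = 35.6%.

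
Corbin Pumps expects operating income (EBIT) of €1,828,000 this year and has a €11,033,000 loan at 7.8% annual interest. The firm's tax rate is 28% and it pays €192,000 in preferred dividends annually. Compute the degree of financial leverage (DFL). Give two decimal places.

2.61

Annual interest charges come to €860,574.00.
Pre-tax preferred-dividend burden = €192,000 ÷ (1 − 0.28) = €266,666.67.
DFL = EBIT ÷ [EBIT − I − D_p/(1−t)] = €1,828,000 ÷ [€1,828,000 − €860,574.00 − €266,666.67] = €1,828,000 ÷ €700,759.33 = 2.6086.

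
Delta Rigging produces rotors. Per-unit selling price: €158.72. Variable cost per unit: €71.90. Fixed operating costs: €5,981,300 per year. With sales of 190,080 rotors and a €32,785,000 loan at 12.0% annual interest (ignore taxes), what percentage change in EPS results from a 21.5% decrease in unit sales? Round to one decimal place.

-53.9%

Contribution at this volume is 190,080 × €86.82 = €16,502,745.60.
Subtracting fixed costs: EBIT = €16,502,745.60 − €5,981,300 = €10,521,445.60.
Interest = €3,934,200.00, so EBIT − I = €6,587,245.60.
Degree of combined leverage = contribution ÷ (EBIT − I) = €16,502,745.60 ÷ €6,587,245.60 = 2.5053.
%ΔEPS = DCL × %ΔSales = 2.5053 × -21.5% = -53.9%.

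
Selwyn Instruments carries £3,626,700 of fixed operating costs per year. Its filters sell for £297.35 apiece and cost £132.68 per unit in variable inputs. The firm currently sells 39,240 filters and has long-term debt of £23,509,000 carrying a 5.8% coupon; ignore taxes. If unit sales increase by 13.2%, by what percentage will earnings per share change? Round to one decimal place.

Contribution at this volume is 39,240 × £164.67 = £6,461,650.80.
Subtracting fixed costs: EBIT = £6,461,650.80 − £3,626,700 = £2,834,950.80.
Interest = £1,363,522.00, so EBIT − I = £1,471,428.80.
Degree of combined leverage = contribution ÷ (EBIT − I) = £6,461,650.80 ÷ £1,471,428.80 = 4.3914.
%ΔEPS = DCL × %ΔSales = 4.3914 × +13.2% = +58.0%.

+58.0%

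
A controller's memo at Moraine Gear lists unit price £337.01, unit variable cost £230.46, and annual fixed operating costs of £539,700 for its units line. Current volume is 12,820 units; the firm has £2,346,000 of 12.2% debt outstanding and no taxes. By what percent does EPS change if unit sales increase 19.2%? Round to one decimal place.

Total contribution margin = 12,820 × £106.55 = £1,365,971.00.
Subtracting fixed costs: EBIT = £1,365,971.00 − £539,700 = £826,271.00.
Interest = £286,212.00, so EBIT − I = £540,059.00.
Degree of combined leverage = contribution ÷ (EBIT − I) = £1,365,971.00 ÷ £540,059.00 = 2.5293.
EPS therefore changes by 2.5293 × (+19.2%) = +48.6%.

+48.6%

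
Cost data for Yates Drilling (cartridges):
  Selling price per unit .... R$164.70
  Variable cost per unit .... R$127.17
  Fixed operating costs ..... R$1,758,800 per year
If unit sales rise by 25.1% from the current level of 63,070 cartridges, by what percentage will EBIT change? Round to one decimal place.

Total contribution margin = 63,070 × R$37.53 = R$2,367,017.10.
Operating income = contribution − fixed costs = R$2,367,017.10 − R$1,758,800 = R$608,217.10.
Degree of operating leverage = R$2,367,017.10 / R$608,217.10 = 3.8917.
Operating income changes by 3.8917 × +25.1% = +97.7%.

+97.7%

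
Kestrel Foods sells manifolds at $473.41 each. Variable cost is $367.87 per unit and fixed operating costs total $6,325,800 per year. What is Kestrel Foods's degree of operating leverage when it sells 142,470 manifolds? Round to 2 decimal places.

1.73

Total contribution margin = 142,470 × $105.54 = $15,036,283.80.
EBIT = $15,036,283.80 − $6,325,800 = $8,710,483.80.
So DOL = total CM / EBIT = $15,036,283.80 / $8,710,483.80 = 1.7262.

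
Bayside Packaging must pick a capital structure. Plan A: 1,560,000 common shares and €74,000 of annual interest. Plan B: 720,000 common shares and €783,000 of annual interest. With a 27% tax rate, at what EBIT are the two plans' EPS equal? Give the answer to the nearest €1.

At indifference, (EBIT − 74,000)(1 − t)/1,560,000 = (EBIT − 783,000)(1 − t)/720,000.
Cancelling (1 − t) and cross-multiplying: 720,000·(EBIT − 74,000) = 1,560,000·(EBIT − 783,000).
Solving, EBIT = (783,000·1,560,000 − 74,000·720,000) / (1,560,000 − 720,000) = 1,168,200,000,000 / 840,000 = 1,390,714.29.

€1,390,714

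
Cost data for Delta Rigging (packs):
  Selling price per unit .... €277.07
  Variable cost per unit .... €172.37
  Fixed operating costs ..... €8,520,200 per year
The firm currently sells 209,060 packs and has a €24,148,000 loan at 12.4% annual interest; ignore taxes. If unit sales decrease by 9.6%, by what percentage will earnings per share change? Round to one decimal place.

-20.3%

At 209,060 units, contribution = 209,060 × €104.70 = €21,888,582.00.
Subtracting fixed costs: EBIT = €21,888,582.00 − €8,520,200 = €13,368,382.00.
Interest = €2,994,352.00, so EBIT − I = €10,374,030.00.
DCL = total CM / (EBIT − I) = €21,888,582.00 / €10,374,030.00 = 2.1099.
%ΔEPS = DCL × %ΔSales = 2.1099 × -9.6% = -20.3%.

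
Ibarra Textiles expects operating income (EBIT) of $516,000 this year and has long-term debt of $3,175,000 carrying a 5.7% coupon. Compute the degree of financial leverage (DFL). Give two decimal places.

1.54

Annual interest charges come to $180,975.00.
DFL = EBIT ÷ (EBIT − I) = $516,000 ÷ ($516,000 − $180,975.00) = $516,000 ÷ $335,025.00 = 1.5402.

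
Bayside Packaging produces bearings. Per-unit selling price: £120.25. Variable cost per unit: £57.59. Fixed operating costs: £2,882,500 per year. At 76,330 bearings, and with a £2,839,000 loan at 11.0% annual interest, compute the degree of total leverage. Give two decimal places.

3.01

At 76,330 units, contribution = 76,330 × £62.66 = £4,782,837.80.
Operating income = contribution − fixed costs = £4,782,837.80 − £2,882,500 = £1,900,337.80. Interest = £312,290.00.
DOL = £4,782,837.80 ÷ £1,900,337.80 = 2.5168; DFL = £1,900,337.80 ÷ £1,588,047.80 = 1.1967.
Combined leverage = 2.5168 × 1.1967 = 3.0119.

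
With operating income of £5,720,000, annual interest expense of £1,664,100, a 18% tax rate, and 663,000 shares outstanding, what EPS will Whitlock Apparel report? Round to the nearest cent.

£5.02

Pre-tax income = £5,720,000 − £1,664,100.00 = £4,055,900.00.
After tax at 18%: net income = £4,055,900.00 × 0.82 = £3,325,838.00.
Per share: £3,325,838.00 / 663,000 shares = £5.02.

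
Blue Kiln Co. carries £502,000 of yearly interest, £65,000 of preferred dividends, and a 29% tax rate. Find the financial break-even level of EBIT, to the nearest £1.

Grossing the preferred dividend up to pre-tax terms: £65,000 / (1 − 0.29) = £91,549.30.
Financial break-even EBIT = interest + D_p ÷ (1 − t) = £502,000 + £91,549.30 = £593,549.30.

£593,549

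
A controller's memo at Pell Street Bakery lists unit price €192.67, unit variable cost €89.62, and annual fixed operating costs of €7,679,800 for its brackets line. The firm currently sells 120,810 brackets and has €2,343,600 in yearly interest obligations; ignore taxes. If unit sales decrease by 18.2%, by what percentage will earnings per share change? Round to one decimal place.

Total contribution margin = 120,810 × €103.05 = €12,449,470.50.
Subtracting fixed costs: EBIT = €12,449,470.50 − €7,679,800 = €4,769,670.50.
Interest = €2,343,600.00, so EBIT − I = €2,426,070.50.
Degree of combined leverage = contribution ÷ (EBIT − I) = €12,449,470.50 ÷ €2,426,070.50 = 5.1315.
%ΔEPS = DCL × %ΔSales = 5.1315 × -18.2% = -93.4%.

-93.4%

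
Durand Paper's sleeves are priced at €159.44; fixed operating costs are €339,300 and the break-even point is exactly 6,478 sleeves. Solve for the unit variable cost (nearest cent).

At break-even, FC = Q × (P − VC), so P − VC = €339,300 ÷ 6,478 = €52.3773.
Hence VC = price − CM = €159.44 − €52.3773 = €107.06.

€107.06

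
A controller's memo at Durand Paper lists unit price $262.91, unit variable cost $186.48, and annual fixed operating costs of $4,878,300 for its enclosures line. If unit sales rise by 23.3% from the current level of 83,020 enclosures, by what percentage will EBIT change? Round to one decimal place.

+100.8%

Contribution at this volume is 83,020 × $76.43 = $6,345,218.60.
Subtracting fixed costs: EBIT = $6,345,218.60 − $4,878,300 = $1,466,918.60.
So DOL = total CM / EBIT = $6,345,218.60 / $1,466,918.60 = 4.3255.
Operating income changes by 4.3255 × +23.3% = +100.8%.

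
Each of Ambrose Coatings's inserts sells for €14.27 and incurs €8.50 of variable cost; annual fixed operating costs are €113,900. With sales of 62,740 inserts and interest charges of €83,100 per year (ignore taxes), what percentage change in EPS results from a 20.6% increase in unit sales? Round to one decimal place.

+45.2%

Total contribution margin = 62,740 × €5.77 = €362,009.80.
Operating income = contribution − fixed costs = €362,009.80 − €113,900 = €248,109.80.
Interest = €83,100.00, so EBIT − I = €165,009.80.
Degree of combined leverage = contribution ÷ (EBIT − I) = €362,009.80 ÷ €165,009.80 = 2.1939.
%ΔEPS = DCL × %ΔSales = 2.1939 × +20.6% = +45.2%.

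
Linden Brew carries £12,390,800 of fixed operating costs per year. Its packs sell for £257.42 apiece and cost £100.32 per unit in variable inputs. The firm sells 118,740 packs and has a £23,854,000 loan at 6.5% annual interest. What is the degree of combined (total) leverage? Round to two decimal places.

3.96

At 118,740 units, contribution = 118,740 × £157.10 = £18,654,054.00.
Operating income = contribution − fixed costs = £18,654,054.00 − £12,390,800 = £6,263,254.00. Interest = £1,550,510.00, so EBIT − I = £4,712,744.00.
DCL = contribution ÷ (EBIT − I) = £18,654,054.00 ÷ £4,712,744.00 = 3.9582.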